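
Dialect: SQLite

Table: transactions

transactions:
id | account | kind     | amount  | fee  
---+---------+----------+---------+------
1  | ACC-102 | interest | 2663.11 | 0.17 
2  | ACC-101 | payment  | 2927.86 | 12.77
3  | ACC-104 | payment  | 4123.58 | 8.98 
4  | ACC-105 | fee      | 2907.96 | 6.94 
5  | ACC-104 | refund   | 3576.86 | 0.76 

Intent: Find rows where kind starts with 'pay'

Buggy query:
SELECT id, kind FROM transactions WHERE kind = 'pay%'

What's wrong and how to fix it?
Bug: '=' compares the literal string including the % character; pattern matching needs LIKE

Fix: Use LIKE for wildcard pattern matching

Corrected query:
SELECT id, kind FROM transactions WHERE kind LIKE 'pay%'

Result:
id | kind   
---+--------
2  | payment
3  | payment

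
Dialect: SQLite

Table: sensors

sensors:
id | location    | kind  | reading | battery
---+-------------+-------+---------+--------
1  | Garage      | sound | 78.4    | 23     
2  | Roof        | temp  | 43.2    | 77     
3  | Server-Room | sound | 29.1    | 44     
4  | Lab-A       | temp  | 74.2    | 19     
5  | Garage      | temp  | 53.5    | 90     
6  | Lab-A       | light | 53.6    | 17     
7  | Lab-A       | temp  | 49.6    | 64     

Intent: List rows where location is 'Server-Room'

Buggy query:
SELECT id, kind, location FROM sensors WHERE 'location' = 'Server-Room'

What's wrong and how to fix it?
Bug: 'location' in single quotes is a string literal, not the column; the comparison is literal-vs-literal and never true

Fix: Reference the column as location without single quotes

Corrected query:
SELECT id, kind, location FROM sensors WHERE location = 'Server-Room'

Result:
id | kind  | location   
---+-------+------------
3  | sound | Server-Room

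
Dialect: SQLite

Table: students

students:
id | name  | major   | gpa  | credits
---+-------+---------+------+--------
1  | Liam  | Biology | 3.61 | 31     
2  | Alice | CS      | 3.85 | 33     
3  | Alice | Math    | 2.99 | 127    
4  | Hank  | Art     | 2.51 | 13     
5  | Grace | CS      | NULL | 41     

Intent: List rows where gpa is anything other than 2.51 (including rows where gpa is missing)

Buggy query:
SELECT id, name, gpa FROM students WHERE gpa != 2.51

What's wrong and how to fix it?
Bug: Inequality against NULL is unknown, not true; rows with NULL are dropped

Fix: Handle NULL separately with IS NULL alongside the inequality

Corrected query:
SELECT id, name, gpa FROM students WHERE gpa != 2.51 OR gpa IS NULL

Result:
id | name  | gpa 
---+-------+-----
1  | Liam  | 3.61
2  | Alice | 3.85
3  | Alice | 2.99
5  | Grace | NULL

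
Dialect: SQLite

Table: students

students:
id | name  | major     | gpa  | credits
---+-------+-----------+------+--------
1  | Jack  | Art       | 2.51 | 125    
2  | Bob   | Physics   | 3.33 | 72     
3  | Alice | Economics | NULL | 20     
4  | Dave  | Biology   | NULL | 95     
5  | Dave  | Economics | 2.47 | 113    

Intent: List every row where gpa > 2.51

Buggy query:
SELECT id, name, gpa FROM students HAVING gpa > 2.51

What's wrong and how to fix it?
Bug: This is a non-aggregate query (no GROUP BY, no aggregates), so in SQLite the HAVING clause is invalid here; a row-level condition belongs in WHERE

Fix: Replace HAVING with WHERE since the condition applies to individual rows

Corrected query:
SELECT id, name, gpa FROM students WHERE gpa > 2.51

Result:
id | name | gpa 
---+------+-----
2  | Bob  | 3.33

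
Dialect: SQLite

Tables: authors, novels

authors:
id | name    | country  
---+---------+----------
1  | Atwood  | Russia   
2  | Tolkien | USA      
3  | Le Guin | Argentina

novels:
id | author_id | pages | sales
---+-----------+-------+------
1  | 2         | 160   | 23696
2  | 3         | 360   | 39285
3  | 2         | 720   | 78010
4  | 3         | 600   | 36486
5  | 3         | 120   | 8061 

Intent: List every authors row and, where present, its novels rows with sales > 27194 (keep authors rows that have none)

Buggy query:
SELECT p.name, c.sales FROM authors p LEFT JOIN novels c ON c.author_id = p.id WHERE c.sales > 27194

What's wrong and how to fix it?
Bug: Filtering c.sales in WHERE discards the NULL rows produced by LEFT JOIN, turning it into an inner join

Fix: Move the right-table condition into the ON clause so unmatched parents are kept

Corrected query:
SELECT p.name, c.sales FROM authors p LEFT JOIN novels c ON c.author_id = p.id AND c.sales > 27194

Result:
name    | sales
--------+------
Atwood  | NULL 
Tolkien | 78010
Le Guin | 36486
Le Guin | 39285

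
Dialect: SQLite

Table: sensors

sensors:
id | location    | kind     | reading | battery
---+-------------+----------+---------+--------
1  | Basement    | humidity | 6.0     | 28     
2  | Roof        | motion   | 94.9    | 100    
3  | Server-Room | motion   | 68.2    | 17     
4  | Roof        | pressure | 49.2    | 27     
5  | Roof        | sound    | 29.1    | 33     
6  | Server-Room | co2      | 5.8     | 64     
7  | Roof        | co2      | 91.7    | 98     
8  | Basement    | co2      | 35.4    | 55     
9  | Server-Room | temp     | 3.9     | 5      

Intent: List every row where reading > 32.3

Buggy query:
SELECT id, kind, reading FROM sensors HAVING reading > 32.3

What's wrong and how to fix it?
Bug: HAVING filters the output of aggregation, but this query has no GROUP BY and no aggregate functions, so SQLite rejects it (HAVING clause on a non-aggregate query); the condition here is per row

Fix: Replace HAVING with WHERE since the condition applies to individual rows

Corrected query:
SELECT id, kind, reading FROM sensors WHERE reading > 32.3

Result:
id | kind     | reading
---+----------+--------
2  | motion   | 94.9   
3  | motion   | 68.2   
4  | pressure | 49.2   
7  | co2      | 91.7   
8  | co2      | 35.4   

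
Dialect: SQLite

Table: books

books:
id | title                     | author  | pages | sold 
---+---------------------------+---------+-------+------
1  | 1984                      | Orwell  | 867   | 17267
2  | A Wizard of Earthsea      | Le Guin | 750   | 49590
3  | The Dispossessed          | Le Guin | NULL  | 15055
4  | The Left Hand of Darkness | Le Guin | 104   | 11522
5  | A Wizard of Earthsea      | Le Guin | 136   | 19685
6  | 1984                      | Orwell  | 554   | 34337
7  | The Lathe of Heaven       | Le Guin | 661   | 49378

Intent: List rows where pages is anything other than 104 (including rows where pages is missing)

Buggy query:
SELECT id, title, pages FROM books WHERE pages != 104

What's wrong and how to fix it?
Bug: 'pages != 104' is unknown when pages is NULL, so NULL rows are silently excluded

Fix: Handle NULL separately with IS NULL alongside the inequality

Corrected query:
SELECT id, title, pages FROM books WHERE pages != 104 OR pages IS NULL

Result:
id | title                | pages
---+----------------------+------
1  | 1984                 | 867  
2  | A Wizard of Earthsea | 750  
3  | The Dispossessed     | NULL 
5  | A Wizard of Earthsea | 136  
6  | 1984                 | 554  
7  | The Lathe of Heaven  | 661  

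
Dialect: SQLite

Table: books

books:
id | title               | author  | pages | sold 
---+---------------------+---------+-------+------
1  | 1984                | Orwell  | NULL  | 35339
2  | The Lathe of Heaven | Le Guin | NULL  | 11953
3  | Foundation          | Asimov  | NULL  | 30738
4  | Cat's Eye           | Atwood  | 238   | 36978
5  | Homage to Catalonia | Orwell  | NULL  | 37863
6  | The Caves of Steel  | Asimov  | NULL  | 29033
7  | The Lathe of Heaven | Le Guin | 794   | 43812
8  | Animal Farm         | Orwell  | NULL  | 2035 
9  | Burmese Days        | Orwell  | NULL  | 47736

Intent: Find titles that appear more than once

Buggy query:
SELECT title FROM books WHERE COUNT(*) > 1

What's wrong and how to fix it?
Bug: WHERE can't reference COUNT(*); aggregates are computed after WHERE

Fix: GROUP BY title, then filter groups with HAVING COUNT(*) > 1

Corrected query:
SELECT title FROM books GROUP BY title HAVING COUNT(*) > 1

Result:
title              
-------------------
The Lathe of Heaven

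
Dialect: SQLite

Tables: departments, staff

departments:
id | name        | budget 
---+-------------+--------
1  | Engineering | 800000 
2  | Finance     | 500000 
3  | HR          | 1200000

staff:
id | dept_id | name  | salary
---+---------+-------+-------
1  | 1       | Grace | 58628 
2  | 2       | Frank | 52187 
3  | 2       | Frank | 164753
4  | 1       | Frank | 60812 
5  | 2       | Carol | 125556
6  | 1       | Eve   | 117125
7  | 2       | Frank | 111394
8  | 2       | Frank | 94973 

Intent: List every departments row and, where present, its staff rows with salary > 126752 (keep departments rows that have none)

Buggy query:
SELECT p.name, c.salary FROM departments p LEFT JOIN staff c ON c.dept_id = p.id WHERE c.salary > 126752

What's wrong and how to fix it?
Bug: Filtering c.salary in WHERE discards the NULL rows produced by LEFT JOIN, turning it into an inner join

Fix: Put 'c.salary > 126752' in the JOIN's ON clause instead of WHERE

Corrected query:
SELECT p.name, c.salary FROM departments p LEFT JOIN staff c ON c.dept_id = p.id AND c.salary > 126752

Result:
name        | salary
------------+-------
Engineering | NULL  
Finance     | 164753
HR          | NULL  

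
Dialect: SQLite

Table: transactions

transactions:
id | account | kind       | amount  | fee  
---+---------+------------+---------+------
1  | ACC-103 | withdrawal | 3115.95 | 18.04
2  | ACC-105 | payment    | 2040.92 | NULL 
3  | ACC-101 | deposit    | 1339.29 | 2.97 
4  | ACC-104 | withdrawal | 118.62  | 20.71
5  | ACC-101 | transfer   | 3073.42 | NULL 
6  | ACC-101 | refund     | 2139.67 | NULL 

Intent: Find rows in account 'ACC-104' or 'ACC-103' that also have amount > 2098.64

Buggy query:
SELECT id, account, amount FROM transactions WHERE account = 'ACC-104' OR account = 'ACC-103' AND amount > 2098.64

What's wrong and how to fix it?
Bug: AND binds tighter than OR, so this parses as account = 'ACC-104' OR (account = 'ACC-103' AND amount > 2098.64)

Fix: Group the OR with parentheses (or use IN), then AND the threshold

Corrected query:
SELECT id, account, amount FROM transactions WHERE (account = 'ACC-104' OR account = 'ACC-103') AND amount > 2098.64

Result:
id | account | amount 
---+---------+--------
1  | ACC-103 | 3115.95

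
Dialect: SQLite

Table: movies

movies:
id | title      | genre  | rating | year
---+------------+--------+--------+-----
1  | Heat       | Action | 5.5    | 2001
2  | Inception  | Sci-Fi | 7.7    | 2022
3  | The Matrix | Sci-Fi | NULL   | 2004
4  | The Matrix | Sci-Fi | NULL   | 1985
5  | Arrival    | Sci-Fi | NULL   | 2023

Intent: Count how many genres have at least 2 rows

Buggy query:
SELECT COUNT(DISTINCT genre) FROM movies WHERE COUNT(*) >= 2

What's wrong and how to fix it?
Bug: WHERE filters individual rows, not groups, so a group-level COUNT is invalid there

Fix: Group first with HAVING COUNT(*) >= 2, then COUNT the resulting groups

Corrected query:
SELECT COUNT(*) FROM (SELECT genre FROM movies GROUP BY genre HAVING COUNT(*) >= 2)

Result:
COUNT(*)
--------
1       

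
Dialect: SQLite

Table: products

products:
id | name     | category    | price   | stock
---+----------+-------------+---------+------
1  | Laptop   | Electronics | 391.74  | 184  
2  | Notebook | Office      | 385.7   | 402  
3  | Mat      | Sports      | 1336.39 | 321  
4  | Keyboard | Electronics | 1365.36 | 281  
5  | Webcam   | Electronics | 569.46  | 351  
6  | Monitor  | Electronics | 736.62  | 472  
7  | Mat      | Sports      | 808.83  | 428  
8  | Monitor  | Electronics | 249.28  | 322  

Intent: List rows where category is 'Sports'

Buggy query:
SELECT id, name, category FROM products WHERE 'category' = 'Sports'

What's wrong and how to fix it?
Bug: Single quotes denote string literals in SQL; the column name is being compared as a constant string

Fix: Reference the column as category without single quotes

Corrected query:
SELECT id, name, category FROM products WHERE category = 'Sports'

Result:
id | name | category
---+------+---------
3  | Mat  | Sports  
7  | Mat  | Sports  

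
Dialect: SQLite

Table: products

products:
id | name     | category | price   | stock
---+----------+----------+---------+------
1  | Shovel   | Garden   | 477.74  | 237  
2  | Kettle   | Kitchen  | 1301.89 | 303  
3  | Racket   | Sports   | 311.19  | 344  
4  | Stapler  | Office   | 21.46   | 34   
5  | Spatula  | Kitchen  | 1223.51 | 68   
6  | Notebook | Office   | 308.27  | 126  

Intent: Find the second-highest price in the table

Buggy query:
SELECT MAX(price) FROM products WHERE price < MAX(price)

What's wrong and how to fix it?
Bug: MAX(price) on the right of the comparison is an aggregate-in-WHERE error

Fix: Put the inner MAX in a scalar subquery

Corrected query:
SELECT MAX(price) FROM products WHERE price < (SELECT MAX(price) FROM products)

Result:
MAX(price)
----------
1223.51   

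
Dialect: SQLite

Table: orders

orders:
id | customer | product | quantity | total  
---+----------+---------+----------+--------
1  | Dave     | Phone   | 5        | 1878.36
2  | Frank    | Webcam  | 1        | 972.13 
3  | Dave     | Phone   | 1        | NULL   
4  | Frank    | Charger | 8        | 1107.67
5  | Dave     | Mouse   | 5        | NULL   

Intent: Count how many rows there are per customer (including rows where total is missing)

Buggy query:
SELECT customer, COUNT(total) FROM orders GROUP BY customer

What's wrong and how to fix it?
Bug: COUNT(total) skips NULLs, so groups with missing total are undercounted

Fix: Replace COUNT(total) with COUNT(*)

Corrected query:
SELECT customer, COUNT(*) FROM orders GROUP BY customer

Result:
customer | COUNT(*)
---------+---------
Dave     | 3       
Frank    | 2       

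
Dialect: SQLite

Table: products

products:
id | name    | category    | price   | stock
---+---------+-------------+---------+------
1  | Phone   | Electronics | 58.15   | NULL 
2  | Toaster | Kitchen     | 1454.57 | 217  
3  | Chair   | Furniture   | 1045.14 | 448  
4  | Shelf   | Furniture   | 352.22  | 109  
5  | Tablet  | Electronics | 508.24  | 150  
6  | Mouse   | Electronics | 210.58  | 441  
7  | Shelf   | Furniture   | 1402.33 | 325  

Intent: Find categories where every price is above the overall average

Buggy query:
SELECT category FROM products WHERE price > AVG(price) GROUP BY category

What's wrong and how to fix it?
Bug: WHERE evaluates per row before aggregation, so AVG() is unavailable

Fix: Use a subquery for AVG and a HAVING MIN(...) filter so the condition holds for every row in the group

Corrected query:
SELECT category FROM products GROUP BY category HAVING MIN(price) > (SELECT AVG(price) FROM products)

Result:
category
--------
Kitchen 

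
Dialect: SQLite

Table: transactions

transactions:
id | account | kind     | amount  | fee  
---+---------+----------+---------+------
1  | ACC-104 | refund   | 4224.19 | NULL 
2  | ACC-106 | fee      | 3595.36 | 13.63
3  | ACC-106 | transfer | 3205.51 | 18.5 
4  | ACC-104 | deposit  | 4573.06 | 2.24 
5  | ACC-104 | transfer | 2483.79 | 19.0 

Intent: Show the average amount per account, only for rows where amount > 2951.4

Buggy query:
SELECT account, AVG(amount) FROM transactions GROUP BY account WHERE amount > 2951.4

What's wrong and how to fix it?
Bug: Row-level WHERE must come before GROUP BY in the clause order

Fix: Place WHERE between FROM and GROUP BY

Corrected query:
SELECT account, AVG(amount) FROM transactions WHERE amount > 2951.4 GROUP BY account

Result:
account | AVG(amount)
--------+------------
ACC-104 | 4398.625   
ACC-106 | 3400.435   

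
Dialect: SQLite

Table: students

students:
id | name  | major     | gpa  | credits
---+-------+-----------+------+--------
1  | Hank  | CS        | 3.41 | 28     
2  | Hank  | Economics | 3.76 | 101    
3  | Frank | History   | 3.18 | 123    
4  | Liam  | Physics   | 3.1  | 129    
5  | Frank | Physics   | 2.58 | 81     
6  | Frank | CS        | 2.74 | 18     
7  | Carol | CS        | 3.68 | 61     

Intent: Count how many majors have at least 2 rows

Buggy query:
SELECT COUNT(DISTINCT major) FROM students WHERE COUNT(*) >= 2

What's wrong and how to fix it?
Bug: WHERE filters individual rows, not groups, so a group-level COUNT is invalid there

Fix: Use a subquery that GROUPs and filters with HAVING, then count its rows

Corrected query:
SELECT COUNT(*) FROM (SELECT major FROM students GROUP BY major HAVING COUNT(*) >= 2)

Result:
COUNT(*)
--------
2       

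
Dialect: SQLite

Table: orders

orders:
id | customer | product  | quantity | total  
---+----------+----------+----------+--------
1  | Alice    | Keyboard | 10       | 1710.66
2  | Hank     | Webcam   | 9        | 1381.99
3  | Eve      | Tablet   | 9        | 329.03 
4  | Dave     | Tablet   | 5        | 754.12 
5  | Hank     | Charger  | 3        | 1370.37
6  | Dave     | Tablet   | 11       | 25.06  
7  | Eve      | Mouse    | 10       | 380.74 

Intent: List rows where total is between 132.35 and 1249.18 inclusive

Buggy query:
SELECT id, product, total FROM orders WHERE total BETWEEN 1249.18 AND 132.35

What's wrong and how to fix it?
Bug: BETWEEN expects the lower bound first; with 1249.18 AND 132.35 the range is empty

Fix: Swap the bounds so the smaller value comes first

Corrected query:
SELECT id, product, total FROM orders WHERE total BETWEEN 132.35 AND 1249.18

Result:
id | product | total 
---+---------+-------
3  | Tablet  | 329.03
4  | Tablet  | 754.12
7  | Mouse   | 380.74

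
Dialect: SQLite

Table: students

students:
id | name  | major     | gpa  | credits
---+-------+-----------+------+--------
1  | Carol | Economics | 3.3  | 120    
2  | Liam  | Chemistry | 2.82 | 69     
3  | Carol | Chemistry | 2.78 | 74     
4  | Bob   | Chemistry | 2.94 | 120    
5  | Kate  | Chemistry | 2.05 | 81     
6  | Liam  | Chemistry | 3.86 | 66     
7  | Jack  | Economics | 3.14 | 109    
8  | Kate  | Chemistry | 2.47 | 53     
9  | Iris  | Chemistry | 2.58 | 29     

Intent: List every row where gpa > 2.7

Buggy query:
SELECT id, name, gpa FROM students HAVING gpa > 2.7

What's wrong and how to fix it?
Bug: This is a non-aggregate query (no GROUP BY, no aggregates), so in SQLite the HAVING clause is invalid here; a row-level condition belongs in WHERE

Fix: Use WHERE for row-level filtering

Corrected query:
SELECT id, name, gpa FROM students WHERE gpa > 2.7

Result:
id | name  | gpa 
---+-------+-----
1  | Carol | 3.3 
2  | Liam  | 2.82
3  | Carol | 2.78
4  | Bob   | 2.94
6  | Liam  | 3.86
7  | Jack  | 3.14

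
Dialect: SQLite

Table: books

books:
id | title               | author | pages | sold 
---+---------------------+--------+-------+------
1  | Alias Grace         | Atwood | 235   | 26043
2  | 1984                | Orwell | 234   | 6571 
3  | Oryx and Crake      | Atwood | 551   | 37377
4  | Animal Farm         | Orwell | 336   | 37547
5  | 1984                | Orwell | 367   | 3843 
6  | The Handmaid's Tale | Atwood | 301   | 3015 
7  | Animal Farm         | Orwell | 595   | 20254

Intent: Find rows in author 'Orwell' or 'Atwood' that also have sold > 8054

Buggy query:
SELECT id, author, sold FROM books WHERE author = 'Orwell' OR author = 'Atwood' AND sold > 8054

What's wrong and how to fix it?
Bug: Without parentheses, AND is evaluated before OR, so the sold filter only applies to the 'Atwood' branch

Fix: Group the OR with parentheses (or use IN), then AND the threshold

Corrected query:
SELECT id, author, sold FROM books WHERE (author = 'Orwell' OR author = 'Atwood') AND sold > 8054

Result:
id | author | sold 
---+--------+------
1  | Atwood | 26043
3  | Atwood | 37377
4  | Orwell | 37547
7  | Orwell | 20254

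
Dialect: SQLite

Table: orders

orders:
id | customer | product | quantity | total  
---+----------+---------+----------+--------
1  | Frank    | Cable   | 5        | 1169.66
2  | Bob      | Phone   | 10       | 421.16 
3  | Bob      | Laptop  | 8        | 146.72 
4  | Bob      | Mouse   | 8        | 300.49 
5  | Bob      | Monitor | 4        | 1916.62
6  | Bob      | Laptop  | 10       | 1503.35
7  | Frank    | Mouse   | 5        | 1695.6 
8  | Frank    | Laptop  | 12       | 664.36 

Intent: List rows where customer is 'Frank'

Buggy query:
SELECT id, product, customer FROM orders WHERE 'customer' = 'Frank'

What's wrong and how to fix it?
Bug: Single quotes denote string literals in SQL; the column name is being compared as a constant string

Fix: Remove the quotes around the column name (or use double quotes for an identifier)

Corrected query:
SELECT id, product, customer FROM orders WHERE customer = 'Frank'

Result:
id | product | customer
---+---------+---------
1  | Cable   | Frank   
7  | Mouse   | Frank   
8  | Laptop  | Frank   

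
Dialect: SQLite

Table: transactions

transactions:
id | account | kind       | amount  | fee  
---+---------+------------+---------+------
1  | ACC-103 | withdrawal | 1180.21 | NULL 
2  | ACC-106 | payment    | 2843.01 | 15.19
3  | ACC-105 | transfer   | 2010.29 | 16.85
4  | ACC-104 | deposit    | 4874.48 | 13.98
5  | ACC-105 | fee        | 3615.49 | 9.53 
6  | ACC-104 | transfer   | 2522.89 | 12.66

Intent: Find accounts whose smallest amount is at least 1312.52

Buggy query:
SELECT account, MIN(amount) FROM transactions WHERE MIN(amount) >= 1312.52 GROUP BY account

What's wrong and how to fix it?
Bug: Aggregates like MIN are computed per group after WHERE runs

Fix: Replace WHERE with HAVING after the GROUP BY

Corrected query:
SELECT account, MIN(amount) FROM transactions GROUP BY account HAVING MIN(amount) >= 1312.52

Result:
account | MIN(amount)
--------+------------
ACC-104 | 2522.89    
ACC-105 | 2010.29    
ACC-106 | 2843.01    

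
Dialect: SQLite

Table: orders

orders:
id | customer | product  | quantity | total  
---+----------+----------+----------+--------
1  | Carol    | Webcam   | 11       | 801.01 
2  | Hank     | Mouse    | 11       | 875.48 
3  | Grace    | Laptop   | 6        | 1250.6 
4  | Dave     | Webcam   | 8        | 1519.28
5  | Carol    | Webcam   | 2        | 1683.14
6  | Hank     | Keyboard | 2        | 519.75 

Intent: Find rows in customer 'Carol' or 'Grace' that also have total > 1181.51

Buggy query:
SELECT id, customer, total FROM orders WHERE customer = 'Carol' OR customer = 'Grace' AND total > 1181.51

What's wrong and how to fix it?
Bug: Without parentheses, AND is evaluated before OR, so the total filter only applies to the 'Grace' branch

Fix: Group the OR with parentheses (or use IN), then AND the threshold

Corrected query:
SELECT id, customer, total FROM orders WHERE (customer = 'Carol' OR customer = 'Grace') AND total > 1181.51

Result:
id | customer | total  
---+----------+--------
3  | Grace    | 1250.6 
5  | Carol    | 1683.14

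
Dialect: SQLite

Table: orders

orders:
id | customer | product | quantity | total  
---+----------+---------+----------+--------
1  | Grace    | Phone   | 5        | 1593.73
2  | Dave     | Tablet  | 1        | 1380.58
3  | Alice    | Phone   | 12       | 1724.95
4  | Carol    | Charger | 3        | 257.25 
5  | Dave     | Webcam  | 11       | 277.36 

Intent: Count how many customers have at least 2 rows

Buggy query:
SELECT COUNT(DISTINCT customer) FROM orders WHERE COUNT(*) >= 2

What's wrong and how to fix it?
Bug: COUNT(*) cannot appear in WHERE; the per-group count doesn't exist yet

Fix: Use a subquery that GROUPs and filters with HAVING, then count its rows

Corrected query:
SELECT COUNT(*) FROM (SELECT customer FROM orders GROUP BY customer HAVING COUNT(*) >= 2)

Result:
COUNT(*)
--------
1       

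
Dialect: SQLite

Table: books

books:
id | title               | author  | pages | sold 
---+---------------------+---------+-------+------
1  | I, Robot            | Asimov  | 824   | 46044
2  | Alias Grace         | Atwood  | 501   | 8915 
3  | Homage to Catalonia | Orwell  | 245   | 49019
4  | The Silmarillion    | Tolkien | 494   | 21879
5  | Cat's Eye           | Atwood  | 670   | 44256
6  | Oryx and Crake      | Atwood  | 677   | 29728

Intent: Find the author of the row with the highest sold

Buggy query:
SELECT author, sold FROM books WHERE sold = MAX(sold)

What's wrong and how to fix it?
Bug: MAX(sold) is an aggregate and cannot be used directly in WHERE

Fix: Use a subquery: WHERE sold = (SELECT MAX(sold) FROM books)

Corrected query:
SELECT author, sold FROM books WHERE sold = (SELECT MAX(sold) FROM books)

Result:
author | sold 
-------+------
Orwell | 49019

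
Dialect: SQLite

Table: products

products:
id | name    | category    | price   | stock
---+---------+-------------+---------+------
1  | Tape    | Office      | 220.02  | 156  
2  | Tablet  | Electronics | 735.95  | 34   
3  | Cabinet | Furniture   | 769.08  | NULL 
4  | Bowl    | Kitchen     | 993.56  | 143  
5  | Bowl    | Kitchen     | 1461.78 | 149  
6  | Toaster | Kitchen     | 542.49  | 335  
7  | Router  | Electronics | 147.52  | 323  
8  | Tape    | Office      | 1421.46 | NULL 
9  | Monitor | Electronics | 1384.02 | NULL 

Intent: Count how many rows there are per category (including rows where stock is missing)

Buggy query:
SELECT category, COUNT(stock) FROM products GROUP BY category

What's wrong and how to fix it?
Bug: COUNT(column) counts non-NULL values only; rows with NULL stock aren't counted

Fix: Replace COUNT(stock) with COUNT(*)

Corrected query:
SELECT category, COUNT(*) FROM products GROUP BY category

Result:
category    | COUNT(*)
------------+---------
Electronics | 3       
Furniture   | 1       
Kitchen     | 3       
Office      | 2       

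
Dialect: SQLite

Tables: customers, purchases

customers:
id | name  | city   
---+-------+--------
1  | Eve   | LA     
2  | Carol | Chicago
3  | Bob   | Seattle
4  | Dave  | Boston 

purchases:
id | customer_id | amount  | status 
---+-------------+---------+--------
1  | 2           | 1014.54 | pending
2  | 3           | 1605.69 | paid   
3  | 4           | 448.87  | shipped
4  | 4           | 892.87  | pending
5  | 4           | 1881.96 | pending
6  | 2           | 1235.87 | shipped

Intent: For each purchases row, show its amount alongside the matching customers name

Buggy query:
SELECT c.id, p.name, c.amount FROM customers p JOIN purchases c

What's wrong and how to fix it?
Bug: JOIN with no ON clause produces a cartesian product; every purchases row pairs with every customers row

Fix: Add ON c.customer_id = p.id to the JOIN

Corrected query:
SELECT c.id, p.name, c.amount FROM customers p JOIN purchases c ON c.customer_id = p.id

Result:
id | name  | amount 
---+-------+--------
1  | Carol | 1014.54
2  | Bob   | 1605.69
3  | Dave  | 448.87 
4  | Dave  | 892.87 
5  | Dave  | 1881.96
6  | Carol | 1235.87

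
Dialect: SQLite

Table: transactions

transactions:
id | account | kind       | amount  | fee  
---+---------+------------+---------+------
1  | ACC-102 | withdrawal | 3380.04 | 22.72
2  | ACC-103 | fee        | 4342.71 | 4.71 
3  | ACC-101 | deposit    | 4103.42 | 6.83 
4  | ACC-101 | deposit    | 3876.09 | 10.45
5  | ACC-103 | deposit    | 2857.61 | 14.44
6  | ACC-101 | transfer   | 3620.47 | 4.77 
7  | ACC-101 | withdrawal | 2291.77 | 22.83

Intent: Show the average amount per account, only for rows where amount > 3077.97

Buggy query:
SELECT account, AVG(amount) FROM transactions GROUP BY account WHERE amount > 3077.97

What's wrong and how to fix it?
Bug: Row-level WHERE must come before GROUP BY in the clause order

Fix: Place WHERE between FROM and GROUP BY

Corrected query:
SELECT account, AVG(amount) FROM transactions WHERE amount > 3077.97 GROUP BY account

Result:
account | AVG(amount)
--------+------------
ACC-101 | 3866.66    
ACC-102 | 3380.04    
ACC-103 | 4342.71    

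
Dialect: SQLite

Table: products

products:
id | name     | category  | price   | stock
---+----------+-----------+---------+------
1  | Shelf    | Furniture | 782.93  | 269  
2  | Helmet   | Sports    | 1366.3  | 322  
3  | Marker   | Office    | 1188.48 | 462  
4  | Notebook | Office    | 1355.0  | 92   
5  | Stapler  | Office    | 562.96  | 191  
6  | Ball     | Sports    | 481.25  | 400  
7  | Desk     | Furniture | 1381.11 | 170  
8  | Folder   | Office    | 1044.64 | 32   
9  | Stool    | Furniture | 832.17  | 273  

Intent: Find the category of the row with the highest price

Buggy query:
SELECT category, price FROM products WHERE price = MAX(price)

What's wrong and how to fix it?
Bug: MAX(price) is an aggregate and cannot be used directly in WHERE

Fix: Wrap MAX in a scalar subquery so WHERE compares against a single value

Corrected query:
SELECT category, price FROM products WHERE price = (SELECT MAX(price) FROM products)

Result:
category  | price  
----------+--------
Furniture | 1381.11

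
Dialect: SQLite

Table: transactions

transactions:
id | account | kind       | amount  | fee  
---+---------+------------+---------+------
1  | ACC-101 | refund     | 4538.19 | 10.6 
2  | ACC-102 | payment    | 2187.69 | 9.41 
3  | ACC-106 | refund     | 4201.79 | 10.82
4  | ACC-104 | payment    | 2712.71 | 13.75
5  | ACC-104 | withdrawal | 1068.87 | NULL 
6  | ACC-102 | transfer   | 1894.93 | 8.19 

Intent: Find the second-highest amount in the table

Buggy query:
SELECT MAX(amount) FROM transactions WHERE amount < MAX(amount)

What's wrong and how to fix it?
Bug: The inner MAX is an aggregate inside WHERE, which is not allowed

Fix: Compute the overall MAX in a subquery, then take MAX of rows below it

Corrected query:
SELECT MAX(amount) FROM transactions WHERE amount < (SELECT MAX(amount) FROM transactions)

Result:
MAX(amount)
-----------
4201.79    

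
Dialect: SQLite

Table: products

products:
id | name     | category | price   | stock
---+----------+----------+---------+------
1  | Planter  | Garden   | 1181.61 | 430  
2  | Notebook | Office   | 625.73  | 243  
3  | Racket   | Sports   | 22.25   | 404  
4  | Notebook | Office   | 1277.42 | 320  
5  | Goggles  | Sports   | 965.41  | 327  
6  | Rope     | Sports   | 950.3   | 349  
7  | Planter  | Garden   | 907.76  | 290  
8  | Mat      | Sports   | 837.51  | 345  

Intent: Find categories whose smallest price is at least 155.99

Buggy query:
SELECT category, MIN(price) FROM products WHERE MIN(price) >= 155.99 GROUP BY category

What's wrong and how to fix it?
Bug: MIN() in WHERE is a misuse of aggregate

Fix: Replace WHERE with HAVING after the GROUP BY

Corrected query:
SELECT category, MIN(price) FROM products GROUP BY category HAVING MIN(price) >= 155.99

Result:
category | MIN(price)
---------+-----------
Garden   | 907.76    
Office   | 625.73    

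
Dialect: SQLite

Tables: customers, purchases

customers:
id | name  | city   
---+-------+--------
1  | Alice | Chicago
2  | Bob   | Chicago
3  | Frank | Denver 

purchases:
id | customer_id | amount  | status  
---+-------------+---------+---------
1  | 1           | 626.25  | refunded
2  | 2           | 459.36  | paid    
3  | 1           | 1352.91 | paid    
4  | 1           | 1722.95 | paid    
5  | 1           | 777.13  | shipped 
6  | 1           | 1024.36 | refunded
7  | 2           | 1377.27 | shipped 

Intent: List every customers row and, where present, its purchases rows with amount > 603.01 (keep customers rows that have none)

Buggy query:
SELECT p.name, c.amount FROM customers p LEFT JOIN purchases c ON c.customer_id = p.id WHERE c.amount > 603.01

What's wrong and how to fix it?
Bug: Filtering c.amount in WHERE discards the NULL rows produced by LEFT JOIN, turning it into an inner join

Fix: Move the right-table condition into the ON clause so unmatched parents are kept

Corrected query:
SELECT p.name, c.amount FROM customers p LEFT JOIN purchases c ON c.customer_id = p.id AND c.amount > 603.01

Result:
name  | amount 
------+--------
Alice | 626.25 
Alice | 777.13 
Alice | 1024.36
Alice | 1352.91
Alice | 1722.95
Bob   | 1377.27
Frank | NULL   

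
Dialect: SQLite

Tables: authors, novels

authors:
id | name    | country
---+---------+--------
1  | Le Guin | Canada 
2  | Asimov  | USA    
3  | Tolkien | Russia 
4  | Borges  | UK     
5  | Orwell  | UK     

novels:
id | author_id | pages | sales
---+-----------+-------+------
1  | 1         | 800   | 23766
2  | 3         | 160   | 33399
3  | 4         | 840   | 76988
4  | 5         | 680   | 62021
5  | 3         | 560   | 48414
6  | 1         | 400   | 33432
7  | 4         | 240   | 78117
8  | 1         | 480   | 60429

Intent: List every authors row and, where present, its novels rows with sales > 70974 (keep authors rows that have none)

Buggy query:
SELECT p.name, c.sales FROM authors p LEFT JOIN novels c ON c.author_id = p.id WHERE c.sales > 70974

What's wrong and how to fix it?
Bug: A WHERE condition on the right-hand table after LEFT JOIN drops unmatched parents

Fix: Move the right-table condition into the ON clause so unmatched parents are kept

Corrected query:
SELECT p.name, c.sales FROM authors p LEFT JOIN novels c ON c.author_id = p.id AND c.sales > 70974

Result:
name    | sales
--------+------
Le Guin | NULL 
Asimov  | NULL 
Tolkien | NULL 
Borges  | 76988
Borges  | 78117
Orwell  | NULL 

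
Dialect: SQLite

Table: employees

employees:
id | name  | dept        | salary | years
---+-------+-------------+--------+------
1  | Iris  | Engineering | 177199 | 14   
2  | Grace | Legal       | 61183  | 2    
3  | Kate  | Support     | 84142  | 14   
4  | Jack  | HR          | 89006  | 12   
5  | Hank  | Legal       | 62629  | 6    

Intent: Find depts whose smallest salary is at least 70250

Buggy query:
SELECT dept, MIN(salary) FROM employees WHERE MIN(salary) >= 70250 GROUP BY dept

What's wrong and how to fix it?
Bug: Aggregates like MIN are computed per group after WHERE runs

Fix: Use HAVING for the per-group MIN condition

Corrected query:
SELECT dept, MIN(salary) FROM employees GROUP BY dept HAVING MIN(salary) >= 70250

Result:
dept        | MIN(salary)
------------+------------
Engineering | 177199     
HR          | 89006      
Support     | 84142      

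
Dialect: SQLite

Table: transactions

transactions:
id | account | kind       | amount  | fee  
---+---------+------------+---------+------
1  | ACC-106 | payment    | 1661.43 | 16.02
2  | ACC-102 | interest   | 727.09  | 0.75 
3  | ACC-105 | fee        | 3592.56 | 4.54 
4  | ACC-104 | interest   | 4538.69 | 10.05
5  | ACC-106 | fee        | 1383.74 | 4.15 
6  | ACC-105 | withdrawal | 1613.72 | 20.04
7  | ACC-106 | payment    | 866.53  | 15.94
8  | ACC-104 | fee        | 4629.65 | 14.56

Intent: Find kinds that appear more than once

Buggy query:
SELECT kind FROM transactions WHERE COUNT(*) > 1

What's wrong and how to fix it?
Bug: COUNT(*) is an aggregate and cannot be used in WHERE

Fix: Group first, then use HAVING for the count condition

Corrected query:
SELECT kind FROM transactions GROUP BY kind HAVING COUNT(*) > 1

Result:
kind    
--------
fee     
interest
payment 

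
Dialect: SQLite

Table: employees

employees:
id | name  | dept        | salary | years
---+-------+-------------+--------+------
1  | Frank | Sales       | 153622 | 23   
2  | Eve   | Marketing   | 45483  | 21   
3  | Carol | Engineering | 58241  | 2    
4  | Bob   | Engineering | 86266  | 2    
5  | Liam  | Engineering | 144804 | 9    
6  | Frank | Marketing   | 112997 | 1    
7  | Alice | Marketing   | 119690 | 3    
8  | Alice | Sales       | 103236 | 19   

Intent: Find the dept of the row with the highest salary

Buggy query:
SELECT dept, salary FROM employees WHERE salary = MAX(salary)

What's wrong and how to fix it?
Bug: MAX(salary) is an aggregate and cannot be used directly in WHERE

Fix: Wrap MAX in a scalar subquery so WHERE compares against a single value

Corrected query:
SELECT dept, salary FROM employees WHERE salary = (SELECT MAX(salary) FROM employees)

Result:
dept  | salary
------+-------
Sales | 153622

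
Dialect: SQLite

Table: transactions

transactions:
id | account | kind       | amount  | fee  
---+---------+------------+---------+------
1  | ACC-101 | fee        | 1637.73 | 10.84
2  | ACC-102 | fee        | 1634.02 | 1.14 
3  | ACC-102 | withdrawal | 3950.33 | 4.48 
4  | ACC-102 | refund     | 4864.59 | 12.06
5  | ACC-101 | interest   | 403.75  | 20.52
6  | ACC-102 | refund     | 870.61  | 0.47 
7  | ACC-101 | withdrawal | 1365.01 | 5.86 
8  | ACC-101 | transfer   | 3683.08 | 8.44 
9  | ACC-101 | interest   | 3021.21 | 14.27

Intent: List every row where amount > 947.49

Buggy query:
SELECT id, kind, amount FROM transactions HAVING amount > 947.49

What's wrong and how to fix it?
Bug: HAVING filters the output of aggregation, but this query has no GROUP BY and no aggregate functions, so SQLite rejects it (HAVING clause on a non-aggregate query); the condition here is per row

Fix: Use WHERE for row-level filtering

Corrected query:
SELECT id, kind, amount FROM transactions WHERE amount > 947.49

Result:
id | kind       | amount 
---+------------+--------
1  | fee        | 1637.73
2  | fee        | 1634.02
3  | withdrawal | 3950.33
4  | refund     | 4864.59
7  | withdrawal | 1365.01
8  | transfer   | 3683.08
9  | interest   | 3021.21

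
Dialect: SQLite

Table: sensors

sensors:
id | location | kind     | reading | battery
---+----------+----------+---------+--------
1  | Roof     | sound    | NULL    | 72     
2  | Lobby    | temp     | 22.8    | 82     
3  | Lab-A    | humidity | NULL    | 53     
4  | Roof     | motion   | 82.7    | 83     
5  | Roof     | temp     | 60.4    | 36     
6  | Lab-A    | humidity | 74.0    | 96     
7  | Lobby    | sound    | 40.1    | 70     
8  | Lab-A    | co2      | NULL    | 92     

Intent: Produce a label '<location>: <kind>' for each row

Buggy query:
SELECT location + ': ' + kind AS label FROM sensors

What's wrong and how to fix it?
Bug: SQLite uses || for string concatenation; + coerces text to numbers (yielding 0)

Fix: Replace + with || to concatenate text

Corrected query:
SELECT location || ': ' || kind AS label FROM sensors

Result:
label          
---------------
Roof: sound    
Lobby: temp    
Lab-A: humidity
Roof: motion   
Roof: temp     
Lab-A: humidity
Lobby: sound   
Lab-A: co2     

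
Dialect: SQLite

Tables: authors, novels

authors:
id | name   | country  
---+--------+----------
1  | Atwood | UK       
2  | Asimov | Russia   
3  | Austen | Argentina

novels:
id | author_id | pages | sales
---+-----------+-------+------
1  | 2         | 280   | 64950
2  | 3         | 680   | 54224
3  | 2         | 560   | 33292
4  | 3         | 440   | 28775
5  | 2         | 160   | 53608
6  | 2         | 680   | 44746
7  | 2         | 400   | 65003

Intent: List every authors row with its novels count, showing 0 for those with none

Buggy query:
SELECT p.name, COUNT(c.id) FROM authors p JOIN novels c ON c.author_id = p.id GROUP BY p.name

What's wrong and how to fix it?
Bug: An inner join excludes parents with zero children

Fix: Switch to LEFT JOIN to retain unmatched parent rows

Corrected query:
SELECT p.name, COUNT(c.id) FROM authors p LEFT JOIN novels c ON c.author_id = p.id GROUP BY p.name

Result:
name   | COUNT(c.id)
-------+------------
Asimov | 5          
Atwood | 0          
Austen | 2          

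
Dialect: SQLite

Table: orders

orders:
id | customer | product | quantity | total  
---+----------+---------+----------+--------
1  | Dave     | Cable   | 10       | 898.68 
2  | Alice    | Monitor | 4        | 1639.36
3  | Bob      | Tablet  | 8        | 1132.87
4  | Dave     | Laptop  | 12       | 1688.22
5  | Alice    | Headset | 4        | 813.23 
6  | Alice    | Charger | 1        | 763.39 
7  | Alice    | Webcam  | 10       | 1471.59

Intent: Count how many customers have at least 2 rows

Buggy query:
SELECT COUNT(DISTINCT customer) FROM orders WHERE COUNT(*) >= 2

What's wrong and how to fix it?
Bug: COUNT(*) cannot appear in WHERE; the per-group count doesn't exist yet

Fix: Use a subquery that GROUPs and filters with HAVING, then count its rows

Corrected query:
SELECT COUNT(*) FROM (SELECT customer FROM orders GROUP BY customer HAVING COUNT(*) >= 2)

Result:
COUNT(*)
--------
2       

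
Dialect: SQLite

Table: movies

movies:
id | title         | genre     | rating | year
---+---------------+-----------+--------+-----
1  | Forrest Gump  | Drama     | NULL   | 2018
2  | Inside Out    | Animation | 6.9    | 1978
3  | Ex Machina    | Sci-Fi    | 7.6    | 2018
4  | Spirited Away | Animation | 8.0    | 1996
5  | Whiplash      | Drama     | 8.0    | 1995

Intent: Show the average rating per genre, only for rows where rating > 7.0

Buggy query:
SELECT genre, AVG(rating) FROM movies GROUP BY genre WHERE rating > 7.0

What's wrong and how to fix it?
Bug: Row-level WHERE must come before GROUP BY in the clause order

Fix: Move the WHERE clause before GROUP BY

Corrected query:
SELECT genre, AVG(rating) FROM movies WHERE rating > 7.0 GROUP BY genre

Result:
genre     | AVG(rating)
----------+------------
Animation | 8          
Drama     | 8          
Sci-Fi    | 7.6        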